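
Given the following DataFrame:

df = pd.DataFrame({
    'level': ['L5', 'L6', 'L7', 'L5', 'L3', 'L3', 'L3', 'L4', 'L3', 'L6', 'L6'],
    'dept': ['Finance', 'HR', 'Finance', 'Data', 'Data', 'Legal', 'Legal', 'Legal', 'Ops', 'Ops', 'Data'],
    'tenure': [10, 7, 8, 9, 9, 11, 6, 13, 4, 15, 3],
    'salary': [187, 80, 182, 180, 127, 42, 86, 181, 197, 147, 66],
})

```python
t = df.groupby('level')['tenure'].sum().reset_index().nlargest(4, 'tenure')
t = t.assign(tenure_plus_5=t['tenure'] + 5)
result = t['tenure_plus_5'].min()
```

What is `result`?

18

group by level, sum of tenure:
level
L3    30
L4    13
L5    19
L6    25
L7     8
Name: tenure, dtype: int64
reset_index():
  level  tenure
0    L3      30
1    L4      13
2    L5      19
3    L6      25
4    L7       8
take 4 rows with largest tenure:
  level  tenure
0    L3      30
3    L6      25
2    L5      19
1    L4      13
add column tenure_plus_5 = t['tenure'] + 5:
  level  tenure  tenure_plus_5
0    L3      30             35
3    L6      25             30
2    L5      19             24
1    L4      13             18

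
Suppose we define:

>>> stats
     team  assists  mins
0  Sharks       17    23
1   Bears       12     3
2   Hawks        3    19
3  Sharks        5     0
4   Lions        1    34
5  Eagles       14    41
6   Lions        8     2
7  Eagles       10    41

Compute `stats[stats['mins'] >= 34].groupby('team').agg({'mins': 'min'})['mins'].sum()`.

75

filter rows where mins >= 34:
     team  assists  mins
4   Lions        1    34
5  Eagles       14    41
7  Eagles       10    41
group by team, min of mins:
        mins
team        
Eagles    41
Lions     34
Finally, sum of column 'mins' = 75.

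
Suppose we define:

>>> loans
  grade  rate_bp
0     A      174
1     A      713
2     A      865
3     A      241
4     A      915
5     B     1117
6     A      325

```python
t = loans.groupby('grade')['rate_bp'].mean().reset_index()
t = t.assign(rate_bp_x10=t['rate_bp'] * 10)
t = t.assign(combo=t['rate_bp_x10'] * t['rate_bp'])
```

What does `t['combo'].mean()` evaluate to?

group by grade, mean of rate_bp:
grade
A     538.833333
B    1117.000000
Name: rate_bp, dtype: float64
reset_index():
  grade      rate_bp
0     A   538.833333
1     B  1117.000000
add column rate_bp_x10 = t['rate_bp'] * 10:
  grade      rate_bp   rate_bp_x10
0     A   538.833333   5388.333333
1     B  1117.000000  11170.000000
add column combo = t['rate_bp_x10'] * t['rate_bp']:
  grade      rate_bp   rate_bp_x10         combo
0     A   538.833333   5388.333333  2.903414e+06
1     B  1117.000000  11170.000000  1.247689e+07
Finally, mean of column 'combo' = 7690151.80556.

7690151.80556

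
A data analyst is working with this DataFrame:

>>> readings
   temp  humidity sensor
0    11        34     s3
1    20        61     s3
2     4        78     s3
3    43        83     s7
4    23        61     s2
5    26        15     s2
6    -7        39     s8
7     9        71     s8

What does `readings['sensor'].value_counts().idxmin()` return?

value_counts of sensor:
sensor
s3    3
s2    2
s8    2
s7    1
Name: count, dtype: int64
So idxmin() = s7.

s7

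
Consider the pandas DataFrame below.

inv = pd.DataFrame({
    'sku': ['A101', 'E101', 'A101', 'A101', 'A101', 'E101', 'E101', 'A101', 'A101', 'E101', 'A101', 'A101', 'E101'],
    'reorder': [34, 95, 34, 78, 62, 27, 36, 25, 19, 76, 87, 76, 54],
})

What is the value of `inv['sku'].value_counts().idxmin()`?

E101

value_counts of sku:
sku
A101    8
E101    5
Name: count, dtype: int64
Taking the label with the smallest value gives E101.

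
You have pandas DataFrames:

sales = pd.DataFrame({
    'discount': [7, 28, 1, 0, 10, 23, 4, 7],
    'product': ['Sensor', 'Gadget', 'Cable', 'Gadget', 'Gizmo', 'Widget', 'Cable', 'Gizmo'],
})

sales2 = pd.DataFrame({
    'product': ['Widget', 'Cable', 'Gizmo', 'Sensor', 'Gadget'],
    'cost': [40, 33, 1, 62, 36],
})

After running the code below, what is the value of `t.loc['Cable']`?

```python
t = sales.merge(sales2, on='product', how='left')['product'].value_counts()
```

2

merge on 'product' (how='left') → 8 rows:
   discount product  cost
0         7  Sensor    62
1        28  Gadget    36
2         1   Cable    33
3         0  Gadget    36
4        10   Gizmo     1
5        23  Widget    40
6         4   Cable    33
7         7   Gizmo     1
value_counts of product:
product
Gadget    2
Cable     2
Gizmo     2
Sensor    1
Widget    1
Name: count, dtype: int64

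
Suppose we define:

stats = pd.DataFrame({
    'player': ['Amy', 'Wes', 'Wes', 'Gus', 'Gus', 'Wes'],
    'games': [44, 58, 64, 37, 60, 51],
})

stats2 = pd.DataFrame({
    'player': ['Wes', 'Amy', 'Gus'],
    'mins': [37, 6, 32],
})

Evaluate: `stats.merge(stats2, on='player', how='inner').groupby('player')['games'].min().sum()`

132

merge on 'player' (how='inner') → 6 rows:
  player  games  mins
0    Amy     44     6
1    Wes     58    37
2    Wes     64    37
3    Gus     37    32
4    Gus     60    32
5    Wes     51    37
group by player, min of games:
player
Amy    44
Gus    37
Wes    51
Name: games, dtype: int64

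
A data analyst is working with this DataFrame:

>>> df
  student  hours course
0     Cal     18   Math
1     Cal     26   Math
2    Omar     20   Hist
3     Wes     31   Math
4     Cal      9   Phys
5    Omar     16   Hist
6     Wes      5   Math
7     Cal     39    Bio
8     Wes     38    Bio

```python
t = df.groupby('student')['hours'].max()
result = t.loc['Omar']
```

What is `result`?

20

group by student, max of hours:
student
Cal     39
Omar    20
Wes     38
Name: hours, dtype: int64
Hence 20.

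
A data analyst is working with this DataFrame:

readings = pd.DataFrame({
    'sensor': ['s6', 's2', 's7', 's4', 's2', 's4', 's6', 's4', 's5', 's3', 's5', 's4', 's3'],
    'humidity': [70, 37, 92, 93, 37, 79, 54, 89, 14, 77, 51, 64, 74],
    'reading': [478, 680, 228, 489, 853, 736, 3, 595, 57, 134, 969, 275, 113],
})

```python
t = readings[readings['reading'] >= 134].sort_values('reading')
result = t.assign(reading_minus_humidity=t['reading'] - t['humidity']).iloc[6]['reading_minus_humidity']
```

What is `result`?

filter rows where reading >= 134:
   sensor  humidity  reading
0      s6        70      478
1      s2        37      680
2      s7        92      228
3      s4        93      489
4      s2        37      853
5      s4        79      736
7      s4        89      595
9      s3        77      134
10     s5        51      969
11     s4        64      275
sort by reading:
   sensor  humidity  reading
9      s3        77      134
2      s7        92      228
11     s4        64      275
0      s6        70      478
3      s4        93      489
7      s4        89      595
1      s2        37      680
5      s4        79      736
4      s2        37      853
10     s5        51      969
add column reading_minus_humidity = t['reading'] - t['humidity']:
   sensor  humidity  reading  reading_minus_humidity
9      s3        77      134                      57
2      s7        92      228                     136
11     s4        64      275                     211
0      s6        70      478                     408
3      s4        93      489                     396
7      s4        89      595                     506
1      s2        37      680                     643
5      s4        79      736                     657
4      s2        37      853                     816
10     s5        51      969                     918
So iloc[6]['reading_minus_humidity'] = 643.

643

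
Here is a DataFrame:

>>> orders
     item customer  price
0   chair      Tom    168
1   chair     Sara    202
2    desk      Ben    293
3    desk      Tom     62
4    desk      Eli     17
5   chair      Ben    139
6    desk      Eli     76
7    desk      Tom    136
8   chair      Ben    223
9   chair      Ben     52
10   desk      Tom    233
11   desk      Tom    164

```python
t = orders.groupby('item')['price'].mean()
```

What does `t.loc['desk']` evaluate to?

group by item, mean of price:
item
chair    156.800000
desk     140.142857
Name: price, dtype: float64
So loc['desk'] = 140.142857143.

140.142857143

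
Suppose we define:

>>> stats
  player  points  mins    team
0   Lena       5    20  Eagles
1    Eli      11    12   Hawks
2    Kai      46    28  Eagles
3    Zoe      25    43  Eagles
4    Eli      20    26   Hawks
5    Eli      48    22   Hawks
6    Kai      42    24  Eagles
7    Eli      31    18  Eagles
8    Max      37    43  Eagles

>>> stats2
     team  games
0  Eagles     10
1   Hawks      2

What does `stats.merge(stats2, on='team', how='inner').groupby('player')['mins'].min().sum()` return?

merge on 'team' (how='inner') → 9 rows:
  player  points  mins    team  games
0   Lena       5    20  Eagles     10
1    Eli      11    12   Hawks      2
2    Kai      46    28  Eagles     10
3    Zoe      25    43  Eagles     10
4    Eli      20    26   Hawks      2
5    Eli      48    22   Hawks      2
6    Kai      42    24  Eagles     10
7    Eli      31    18  Eagles     10
8    Max      37    43  Eagles     10
group by player, min of mins:
player
Eli     12
Kai     24
Lena    20
Max     43
Zoe     43
Name: mins, dtype: int64
Finally, sum of the resulting series = 142.

142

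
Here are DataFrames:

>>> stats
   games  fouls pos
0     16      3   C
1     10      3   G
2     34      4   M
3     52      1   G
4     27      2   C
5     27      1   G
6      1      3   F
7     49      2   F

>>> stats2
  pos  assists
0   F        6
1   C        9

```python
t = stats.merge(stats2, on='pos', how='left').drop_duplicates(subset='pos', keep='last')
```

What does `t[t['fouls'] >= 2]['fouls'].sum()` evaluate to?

8

merge on 'pos' (how='left') → 8 rows:
   games  fouls pos  assists
0     16      3   C      9.0
1     10      3   G      NaN
2     34      4   M      NaN
3     52      1   G      NaN
4     27      2   C      9.0
5     27      1   G      NaN
6      1      3   F      6.0
7     49      2   F      6.0
drop duplicate pos (keep=last):
   games  fouls pos  assists
2     34      4   M      NaN
4     27      2   C      9.0
5     27      1   G      NaN
7     49      2   F      6.0
filter rows where fouls >= 2:
   games  fouls pos  assists
2     34      4   M      NaN
4     27      2   C      9.0
7     49      2   F      6.0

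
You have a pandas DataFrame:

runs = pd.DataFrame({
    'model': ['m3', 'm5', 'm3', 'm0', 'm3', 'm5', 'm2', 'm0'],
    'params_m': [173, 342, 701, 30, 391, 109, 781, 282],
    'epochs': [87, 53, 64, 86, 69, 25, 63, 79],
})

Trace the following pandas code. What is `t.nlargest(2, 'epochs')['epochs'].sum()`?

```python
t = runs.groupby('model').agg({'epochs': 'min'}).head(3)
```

group by model, min of epochs:
       epochs
model        
m0         79
m2         63
m3         64
m5         25
take first 3 rows:
       epochs
model        
m0         79
m2         63
m3         64
take 2 rows with largest epochs:
       epochs
model        
m0         79
m3         64
So sum() = 143.

143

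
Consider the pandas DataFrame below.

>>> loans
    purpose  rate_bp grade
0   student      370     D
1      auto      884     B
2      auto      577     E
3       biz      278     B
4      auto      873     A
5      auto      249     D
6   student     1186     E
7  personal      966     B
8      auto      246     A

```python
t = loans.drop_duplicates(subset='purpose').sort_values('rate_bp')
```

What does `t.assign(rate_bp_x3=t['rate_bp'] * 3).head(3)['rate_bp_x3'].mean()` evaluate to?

drop duplicate purpose (keep=first):
    purpose  rate_bp grade
0   student      370     D
1      auto      884     B
3       biz      278     B
7  personal      966     B
sort by rate_bp:
    purpose  rate_bp grade
3       biz      278     B
0   student      370     D
1      auto      884     B
7  personal      966     B
add column rate_bp_x3 = t['rate_bp'] * 3:
    purpose  rate_bp grade  rate_bp_x3
3       biz      278     B         834
0   student      370     D        1110
1      auto      884     B        2652
7  personal      966     B        2898
take first 3 rows:
   purpose  rate_bp grade  rate_bp_x3
3      biz      278     B         834
0  student      370     D        1110
1     auto      884     B        2652
The mean of column 'rate_bp_x3' is 1532.0.

1532.0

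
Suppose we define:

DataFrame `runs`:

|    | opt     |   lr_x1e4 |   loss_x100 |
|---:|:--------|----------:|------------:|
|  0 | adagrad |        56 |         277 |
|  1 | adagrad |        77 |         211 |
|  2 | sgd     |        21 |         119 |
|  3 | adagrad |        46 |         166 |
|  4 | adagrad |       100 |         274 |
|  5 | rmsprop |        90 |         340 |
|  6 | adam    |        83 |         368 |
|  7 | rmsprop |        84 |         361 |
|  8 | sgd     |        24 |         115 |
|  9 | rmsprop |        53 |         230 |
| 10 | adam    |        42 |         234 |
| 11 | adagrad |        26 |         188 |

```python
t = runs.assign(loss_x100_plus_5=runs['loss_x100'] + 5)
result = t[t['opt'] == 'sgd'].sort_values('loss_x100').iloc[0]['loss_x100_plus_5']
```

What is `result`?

120

add column loss_x100_plus_5 = runs['loss_x100'] + 5:
        opt  lr_x1e4  loss_x100  loss_x100_plus_5
0   adagrad       56        277               282
1   adagrad       77        211               216
2       sgd       21        119               124
3   adagrad       46        166               171
4   adagrad      100        274               279
5   rmsprop       90        340               345
6      adam       83        368               373
7   rmsprop       84        361               366
8       sgd       24        115               120
9   rmsprop       53        230               235
10     adam       42        234               239
11  adagrad       26        188               193
filter rows where opt == 'sgd':
   opt  lr_x1e4  loss_x100  loss_x100_plus_5
2  sgd       21        119               124
8  sgd       24        115               120
sort by loss_x100:
   opt  lr_x1e4  loss_x100  loss_x100_plus_5
8  sgd       24        115               120
2  sgd       21        119               124
Hence 120.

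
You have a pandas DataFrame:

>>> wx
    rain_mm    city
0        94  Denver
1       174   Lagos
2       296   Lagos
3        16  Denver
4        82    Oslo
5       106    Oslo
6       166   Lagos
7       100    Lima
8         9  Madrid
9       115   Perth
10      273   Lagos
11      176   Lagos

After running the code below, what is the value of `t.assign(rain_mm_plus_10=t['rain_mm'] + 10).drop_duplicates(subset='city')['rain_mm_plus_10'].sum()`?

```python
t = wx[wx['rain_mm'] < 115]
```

filter rows where rain_mm < 115:
   rain_mm    city
0       94  Denver
3       16  Denver
4       82    Oslo
5      106    Oslo
7      100    Lima
8        9  Madrid
add column rain_mm_plus_10 = t['rain_mm'] + 10:
   rain_mm    city  rain_mm_plus_10
0       94  Denver              104
3       16  Denver               26
4       82    Oslo               92
5      106    Oslo              116
7      100    Lima              110
8        9  Madrid               19
drop duplicate city (keep=first):
   rain_mm    city  rain_mm_plus_10
0       94  Denver              104
4       82    Oslo               92
7      100    Lima              110
8        9  Madrid               19

325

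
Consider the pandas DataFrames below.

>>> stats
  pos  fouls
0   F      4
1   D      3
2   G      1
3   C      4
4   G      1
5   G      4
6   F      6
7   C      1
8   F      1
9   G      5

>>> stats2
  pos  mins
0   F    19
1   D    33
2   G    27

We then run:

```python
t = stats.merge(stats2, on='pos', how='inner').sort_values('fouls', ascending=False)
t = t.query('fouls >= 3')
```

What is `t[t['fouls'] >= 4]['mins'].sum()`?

merge on 'pos' (how='inner') → 8 rows:
  pos  fouls  mins
0   F      4    19
1   D      3    33
2   G      1    27
3   G      1    27
4   G      4    27
5   F      6    19
6   F      1    19
7   G      5    27
sort by fouls descending:
  pos  fouls  mins
5   F      6    19
7   G      5    27
0   F      4    19
4   G      4    27
1   D      3    33
2   G      1    27
3   G      1    27
6   F      1    19
filter rows where fouls >= 3:
  pos  fouls  mins
5   F      6    19
7   G      5    27
0   F      4    19
4   G      4    27
1   D      3    33
filter rows where fouls >= 4:
  pos  fouls  mins
5   F      6    19
7   G      5    27
0   F      4    19
4   G      4    27
Reading off the sum of column 'mins', we get 92.

92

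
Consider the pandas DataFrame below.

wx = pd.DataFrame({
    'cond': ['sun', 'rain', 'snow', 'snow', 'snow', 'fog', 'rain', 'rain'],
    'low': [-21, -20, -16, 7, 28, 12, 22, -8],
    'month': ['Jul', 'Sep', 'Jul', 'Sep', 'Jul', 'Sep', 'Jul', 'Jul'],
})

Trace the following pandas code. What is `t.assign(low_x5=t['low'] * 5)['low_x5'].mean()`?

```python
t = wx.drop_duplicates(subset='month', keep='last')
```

drop duplicate month (keep=last):
   cond  low month
5   fog   12   Sep
7  rain   -8   Jul
add column low_x5 = t['low'] * 5:
   cond  low month  low_x5
5   fog   12   Sep      60
7  rain   -8   Jul     -40
Taking the mean of column 'low_x5' gives 10.0.

10.0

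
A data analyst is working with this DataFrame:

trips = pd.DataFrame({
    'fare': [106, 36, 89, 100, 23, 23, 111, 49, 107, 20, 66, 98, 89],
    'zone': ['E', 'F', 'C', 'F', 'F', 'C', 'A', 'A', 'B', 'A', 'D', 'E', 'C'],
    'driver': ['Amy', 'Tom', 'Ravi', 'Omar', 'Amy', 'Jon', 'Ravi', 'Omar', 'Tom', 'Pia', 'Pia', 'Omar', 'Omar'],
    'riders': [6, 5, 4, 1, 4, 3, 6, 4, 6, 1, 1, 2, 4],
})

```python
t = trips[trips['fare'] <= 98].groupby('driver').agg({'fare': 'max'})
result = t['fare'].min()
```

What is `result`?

filter rows where fare <= 98:
    fare zone driver  riders
1     36    F    Tom       5
2     89    C   Ravi       4
4     23    F    Amy       4
5     23    C    Jon       3
7     49    A   Omar       4
9     20    A    Pia       1
10    66    D    Pia       1
11    98    E   Omar       2
12    89    C   Omar       4
group by driver, max of fare:
        fare
driver      
Amy       23
Jon       23
Omar      98
Pia       66
Ravi      89
Tom       36
Taking the min of column 'fare' gives 23.

23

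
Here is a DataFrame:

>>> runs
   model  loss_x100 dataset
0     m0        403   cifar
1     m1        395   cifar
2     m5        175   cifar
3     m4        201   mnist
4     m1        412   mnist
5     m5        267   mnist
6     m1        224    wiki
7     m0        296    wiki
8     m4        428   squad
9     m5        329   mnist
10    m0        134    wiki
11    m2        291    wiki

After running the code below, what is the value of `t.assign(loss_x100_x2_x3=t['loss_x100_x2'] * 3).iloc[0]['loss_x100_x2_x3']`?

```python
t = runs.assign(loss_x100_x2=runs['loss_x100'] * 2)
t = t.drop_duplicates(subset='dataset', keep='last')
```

add column loss_x100_x2 = runs['loss_x100'] * 2:
   model  loss_x100 dataset  loss_x100_x2
0     m0        403   cifar           806
1     m1        395   cifar           790
2     m5        175   cifar           350
3     m4        201   mnist           402
4     m1        412   mnist           824
5     m5        267   mnist           534
6     m1        224    wiki           448
7     m0        296    wiki           592
8     m4        428   squad           856
9     m5        329   mnist           658
10    m0        134    wiki           268
11    m2        291    wiki           582
drop duplicate dataset (keep=last):
   model  loss_x100 dataset  loss_x100_x2
2     m5        175   cifar           350
8     m4        428   squad           856
9     m5        329   mnist           658
11    m2        291    wiki           582
add column loss_x100_x2_x3 = t['loss_x100_x2'] * 3:
   model  loss_x100 dataset  loss_x100_x2  loss_x100_x2_x3
2     m5        175   cifar           350             1050
8     m4        428   squad           856             2568
9     m5        329   mnist           658             1974
11    m2        291    wiki           582             1746
value at position 0, column 'loss_x100_x2_x3' → 1050

1050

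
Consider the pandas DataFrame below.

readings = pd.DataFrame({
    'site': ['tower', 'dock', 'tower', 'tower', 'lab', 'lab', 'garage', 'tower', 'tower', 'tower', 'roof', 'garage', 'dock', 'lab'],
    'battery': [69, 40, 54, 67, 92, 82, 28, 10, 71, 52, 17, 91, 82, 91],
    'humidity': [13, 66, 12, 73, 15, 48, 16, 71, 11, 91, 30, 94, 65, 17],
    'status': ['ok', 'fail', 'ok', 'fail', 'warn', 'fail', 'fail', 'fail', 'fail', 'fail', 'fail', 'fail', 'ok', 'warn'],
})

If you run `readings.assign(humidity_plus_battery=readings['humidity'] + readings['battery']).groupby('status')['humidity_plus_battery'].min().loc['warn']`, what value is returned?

add column humidity_plus_battery = readings['humidity'] + readings['battery']:
      site  battery  humidity status  humidity_plus_battery
0    tower       69        13     ok                     82
1     dock       40        66   fail                    106
2    tower       54        12     ok                     66
3    tower       67        73   fail                    140
4      lab       92        15   warn                    107
5      lab       82        48   fail                    130
6   garage       28        16   fail                     44
7    tower       10        71   fail                     81
8    tower       71        11   fail                     82
9    tower       52        91   fail                    143
10    roof       17        30   fail                     47
11  garage       91        94   fail                    185
12    dock       82        65     ok                    147
13     lab       91        17   warn                    108
group by status, min of humidity_plus_battery:
status
fail     44
ok       66
warn    107
Name: humidity_plus_battery, dtype: int64

107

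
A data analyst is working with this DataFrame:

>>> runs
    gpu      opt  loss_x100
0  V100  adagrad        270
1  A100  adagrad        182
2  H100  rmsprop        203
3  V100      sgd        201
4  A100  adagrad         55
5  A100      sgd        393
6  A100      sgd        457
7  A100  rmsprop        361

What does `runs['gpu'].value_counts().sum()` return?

8

value_counts of gpu:
gpu
A100    5
V100    2
H100    1
Name: count, dtype: int64
The sum of the resulting series is 8.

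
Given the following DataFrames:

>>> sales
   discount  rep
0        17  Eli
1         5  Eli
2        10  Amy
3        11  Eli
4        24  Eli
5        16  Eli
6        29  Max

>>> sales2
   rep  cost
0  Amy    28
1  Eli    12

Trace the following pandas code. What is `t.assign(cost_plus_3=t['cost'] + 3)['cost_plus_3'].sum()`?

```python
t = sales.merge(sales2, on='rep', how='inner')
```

106

merge on 'rep' (how='inner') → 6 rows:
   discount  rep  cost
0        17  Eli    12
1         5  Eli    12
2        10  Amy    28
3        11  Eli    12
4        24  Eli    12
5        16  Eli    12
add column cost_plus_3 = t['cost'] + 3:
   discount  rep  cost  cost_plus_3
0        17  Eli    12           15
1         5  Eli    12           15
2        10  Amy    28           31
3        11  Eli    12           15
4        24  Eli    12           15
5        16  Eli    12           15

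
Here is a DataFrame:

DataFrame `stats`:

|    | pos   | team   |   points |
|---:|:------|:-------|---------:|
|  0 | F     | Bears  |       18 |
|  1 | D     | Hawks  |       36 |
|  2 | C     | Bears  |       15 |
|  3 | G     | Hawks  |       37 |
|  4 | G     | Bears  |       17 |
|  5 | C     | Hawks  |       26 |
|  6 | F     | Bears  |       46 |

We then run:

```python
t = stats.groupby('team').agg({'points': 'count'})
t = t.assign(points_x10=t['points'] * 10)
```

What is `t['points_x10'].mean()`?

group by team, count of points:
       points
team         
Bears       4
Hawks       3
add column points_x10 = t['points'] * 10:
       points  points_x10
team                     
Bears       4          40
Hawks       3          30
Reading off the mean of column 'points_x10', we get 35.0.

35.0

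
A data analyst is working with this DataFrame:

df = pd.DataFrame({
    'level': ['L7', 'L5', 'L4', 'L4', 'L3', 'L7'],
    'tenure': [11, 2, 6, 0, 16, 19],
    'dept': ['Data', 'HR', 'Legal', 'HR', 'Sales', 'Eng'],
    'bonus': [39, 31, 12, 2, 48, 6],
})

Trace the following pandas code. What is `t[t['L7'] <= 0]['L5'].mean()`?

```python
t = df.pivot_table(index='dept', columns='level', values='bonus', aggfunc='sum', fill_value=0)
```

pivot: rows=dept, cols=level, sum(bonus):
level  L3  L4  L5  L7
dept                 
Data    0   0   0  39
Eng     0   0   0   6
HR      0   2  31   0
Legal   0  12   0   0
Sales  48   0   0   0
filter rows where L7 <= 0:
level  L3  L4  L5  L7
dept                 
HR      0   2  31   0
Legal   0  12   0   0
Sales  48   0   0   0
Taking the mean of column 'L5' gives 10.3333333333.

10.3333333333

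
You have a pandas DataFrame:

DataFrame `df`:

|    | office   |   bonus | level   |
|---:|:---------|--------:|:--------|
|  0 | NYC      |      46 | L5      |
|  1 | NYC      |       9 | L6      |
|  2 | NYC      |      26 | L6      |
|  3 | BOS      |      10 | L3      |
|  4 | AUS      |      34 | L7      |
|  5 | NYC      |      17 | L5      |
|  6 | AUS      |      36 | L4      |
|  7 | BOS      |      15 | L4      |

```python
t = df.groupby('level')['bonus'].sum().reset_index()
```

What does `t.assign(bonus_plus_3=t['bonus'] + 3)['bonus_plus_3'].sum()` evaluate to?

group by level, sum of bonus:
level
L3    10
L4    51
L5    63
L6    35
L7    34
Name: bonus, dtype: int64
reset_index():
  level  bonus
0    L3     10
1    L4     51
2    L5     63
3    L6     35
4    L7     34
add column bonus_plus_3 = t['bonus'] + 3:
  level  bonus  bonus_plus_3
0    L3     10            13
1    L4     51            54
2    L5     63            66
3    L6     35            38
4    L7     34            37
Then the sum of column 'bonus_plus_3': 208

208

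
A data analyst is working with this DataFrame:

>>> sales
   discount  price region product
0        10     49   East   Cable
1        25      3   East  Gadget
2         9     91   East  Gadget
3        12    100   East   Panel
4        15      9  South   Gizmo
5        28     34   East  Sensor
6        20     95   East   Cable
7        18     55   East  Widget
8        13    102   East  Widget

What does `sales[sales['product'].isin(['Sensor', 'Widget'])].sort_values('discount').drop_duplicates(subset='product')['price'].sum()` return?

136

filter rows where product in ['Sensor', 'Widget']:
   discount  price region product
5        28     34   East  Sensor
7        18     55   East  Widget
8        13    102   East  Widget
sort by discount:
   discount  price region product
8        13    102   East  Widget
7        18     55   East  Widget
5        28     34   East  Sensor
drop duplicate product (keep=first):
   discount  price region product
8        13    102   East  Widget
5        28     34   East  Sensor
So sum() = 136.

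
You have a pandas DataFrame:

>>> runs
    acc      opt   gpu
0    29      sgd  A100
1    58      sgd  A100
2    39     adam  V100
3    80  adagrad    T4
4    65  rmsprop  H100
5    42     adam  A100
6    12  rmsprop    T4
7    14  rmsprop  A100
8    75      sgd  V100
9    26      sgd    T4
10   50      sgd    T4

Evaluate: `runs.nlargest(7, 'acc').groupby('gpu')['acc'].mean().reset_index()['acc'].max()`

take 7 rows with largest acc:
    acc      opt   gpu
3    80  adagrad    T4
8    75      sgd  V100
4    65  rmsprop  H100
1    58      sgd  A100
10   50      sgd    T4
5    42     adam  A100
2    39     adam  V100
group by gpu, mean of acc:
gpu
A100    50.0
H100    65.0
T4      65.0
V100    57.0
Name: acc, dtype: float64
reset_index():
    gpu   acc
0  A100  50.0
1  H100  65.0
2    T4  65.0
3  V100  57.0
Hence 65.0.

65.0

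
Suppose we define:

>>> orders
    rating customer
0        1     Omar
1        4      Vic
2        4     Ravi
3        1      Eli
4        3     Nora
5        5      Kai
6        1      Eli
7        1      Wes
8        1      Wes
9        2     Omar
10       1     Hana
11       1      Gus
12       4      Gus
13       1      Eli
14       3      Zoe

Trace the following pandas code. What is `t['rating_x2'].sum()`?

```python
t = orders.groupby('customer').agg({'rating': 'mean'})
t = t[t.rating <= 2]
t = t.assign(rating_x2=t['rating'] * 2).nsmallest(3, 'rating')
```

6.0

group by customer, mean of rating:
          rating
customer        
Eli          1.0
Gus          2.5
Hana         1.0
Kai          5.0
Nora         3.0
Omar         1.5
Ravi         4.0
Vic          4.0
Wes          1.0
Zoe          3.0
filter rows where rating <= 2:
          rating
customer        
Eli          1.0
Hana         1.0
Omar         1.5
Wes          1.0
add column rating_x2 = t['rating'] * 2:
          rating  rating_x2
customer                   
Eli          1.0        2.0
Hana         1.0        2.0
Omar         1.5        3.0
Wes          1.0        2.0
take 3 rows with smallest rating:
          rating  rating_x2
customer                   
Eli          1.0        2.0
Hana         1.0        2.0
Wes          1.0        2.0
Reading off the sum of column 'rating_x2', we get 6.0.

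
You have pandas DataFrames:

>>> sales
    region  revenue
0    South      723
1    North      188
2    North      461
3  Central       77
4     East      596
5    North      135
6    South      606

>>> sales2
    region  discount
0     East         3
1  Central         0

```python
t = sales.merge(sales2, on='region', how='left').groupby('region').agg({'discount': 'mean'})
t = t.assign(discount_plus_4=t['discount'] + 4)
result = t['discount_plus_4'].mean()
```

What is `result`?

5.5

merge on 'region' (how='left') → 7 rows:
    region  revenue  discount
0    South      723       NaN
1    North      188       NaN
2    North      461       NaN
3  Central       77       0.0
4     East      596       3.0
5    North      135       NaN
6    South      606       NaN
group by region, mean of discount:
         discount
region           
Central       0.0
East          3.0
North         NaN
South         NaN
add column discount_plus_4 = t['discount'] + 4:
         discount  discount_plus_4
region                            
Central       0.0              4.0
East          3.0              7.0
North         NaN              NaN
South         NaN              NaN
Finally, mean of column 'discount_plus_4' = 5.5.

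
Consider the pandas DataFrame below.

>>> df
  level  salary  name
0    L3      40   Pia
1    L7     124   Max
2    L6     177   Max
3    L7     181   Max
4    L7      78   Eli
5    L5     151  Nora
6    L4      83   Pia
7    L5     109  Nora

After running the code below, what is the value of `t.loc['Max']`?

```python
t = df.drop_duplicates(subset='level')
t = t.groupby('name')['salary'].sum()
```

301

drop duplicate level (keep=first):
  level  salary  name
0    L3      40   Pia
1    L7     124   Max
2    L6     177   Max
5    L5     151  Nora
6    L4      83   Pia
group by name, sum of salary:
name
Max     301
Nora    151
Pia     123
Name: salary, dtype: int64
Hence 301.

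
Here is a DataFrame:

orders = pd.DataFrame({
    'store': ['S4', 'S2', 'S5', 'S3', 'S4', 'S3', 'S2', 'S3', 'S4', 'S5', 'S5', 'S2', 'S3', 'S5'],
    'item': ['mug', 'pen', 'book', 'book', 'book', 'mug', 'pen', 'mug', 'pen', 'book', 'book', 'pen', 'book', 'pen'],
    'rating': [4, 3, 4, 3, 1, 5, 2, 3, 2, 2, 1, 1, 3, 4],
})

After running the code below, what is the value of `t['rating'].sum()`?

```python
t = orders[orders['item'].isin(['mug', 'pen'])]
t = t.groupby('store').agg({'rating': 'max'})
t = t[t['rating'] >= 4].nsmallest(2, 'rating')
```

filter rows where item in ['mug', 'pen']:
   store item  rating
0     S4  mug       4
1     S2  pen       3
5     S3  mug       5
6     S2  pen       2
7     S3  mug       3
8     S4  pen       2
11    S2  pen       1
13    S5  pen       4
group by store, max of rating:
       rating
store        
S2          3
S3          5
S4          4
S5          4
filter rows where rating >= 4:
       rating
store        
S3          5
S4          4
S5          4
take 2 rows with smallest rating:
       rating
store        
S4          4
S5          4
The sum of column 'rating' is 8.

8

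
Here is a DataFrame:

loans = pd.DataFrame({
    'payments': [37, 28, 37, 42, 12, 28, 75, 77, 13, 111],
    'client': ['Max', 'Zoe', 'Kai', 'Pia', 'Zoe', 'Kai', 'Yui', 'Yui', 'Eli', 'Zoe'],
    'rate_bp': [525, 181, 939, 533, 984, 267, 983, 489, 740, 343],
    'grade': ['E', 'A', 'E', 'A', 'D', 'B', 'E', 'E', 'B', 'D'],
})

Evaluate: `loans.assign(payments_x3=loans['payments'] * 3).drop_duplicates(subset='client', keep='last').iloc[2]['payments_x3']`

add column payments_x3 = loans['payments'] * 3:
   payments client  rate_bp grade  payments_x3
0        37    Max      525     E          111
1        28    Zoe      181     A           84
2        37    Kai      939     E          111
3        42    Pia      533     A          126
4        12    Zoe      984     D           36
5        28    Kai      267     B           84
6        75    Yui      983     E          225
7        77    Yui      489     E          231
8        13    Eli      740     B           39
9       111    Zoe      343     D          333
drop duplicate client (keep=last):
   payments client  rate_bp grade  payments_x3
0        37    Max      525     E          111
3        42    Pia      533     A          126
5        28    Kai      267     B           84
7        77    Yui      489     E          231
8        13    Eli      740     B           39
9       111    Zoe      343     D          333
Hence 84.

84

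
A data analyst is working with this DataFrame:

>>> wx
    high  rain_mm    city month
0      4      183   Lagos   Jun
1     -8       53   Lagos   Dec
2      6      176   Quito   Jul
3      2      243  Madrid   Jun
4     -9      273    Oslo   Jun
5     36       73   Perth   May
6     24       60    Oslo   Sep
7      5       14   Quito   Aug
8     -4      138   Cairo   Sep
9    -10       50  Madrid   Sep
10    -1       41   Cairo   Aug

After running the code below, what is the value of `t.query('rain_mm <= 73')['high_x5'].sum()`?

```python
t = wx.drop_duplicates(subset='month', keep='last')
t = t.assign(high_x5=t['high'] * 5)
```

85

drop duplicate month (keep=last):
    high  rain_mm    city month
1     -8       53   Lagos   Dec
2      6      176   Quito   Jul
4     -9      273    Oslo   Jun
5     36       73   Perth   May
9    -10       50  Madrid   Sep
10    -1       41   Cairo   Aug
add column high_x5 = t['high'] * 5:
    high  rain_mm    city month  high_x5
1     -8       53   Lagos   Dec      -40
2      6      176   Quito   Jul       30
4     -9      273    Oslo   Jun      -45
5     36       73   Perth   May      180
9    -10       50  Madrid   Sep      -50
10    -1       41   Cairo   Aug       -5
filter rows where rain_mm <= 73:
    high  rain_mm    city month  high_x5
1     -8       53   Lagos   Dec      -40
5     36       73   Perth   May      180
9    -10       50  Madrid   Sep      -50
10    -1       41   Cairo   Aug       -5
sum of column 'high_x5' → 85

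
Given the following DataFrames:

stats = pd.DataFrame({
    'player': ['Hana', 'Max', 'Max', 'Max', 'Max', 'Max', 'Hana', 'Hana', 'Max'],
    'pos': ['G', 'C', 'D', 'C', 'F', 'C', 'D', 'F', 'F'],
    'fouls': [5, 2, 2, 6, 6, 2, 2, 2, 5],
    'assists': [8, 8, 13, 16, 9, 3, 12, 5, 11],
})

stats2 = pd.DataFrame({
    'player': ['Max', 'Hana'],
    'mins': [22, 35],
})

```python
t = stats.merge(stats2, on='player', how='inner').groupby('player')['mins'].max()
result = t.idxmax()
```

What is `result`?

Hana

merge on 'player' (how='inner') → 9 rows:
  player pos  fouls  assists  mins
0   Hana   G      5        8    35
1    Max   C      2        8    22
2    Max   D      2       13    22
3    Max   C      6       16    22
4    Max   F      6        9    22
5    Max   C      2        3    22
6   Hana   D      2       12    35
7   Hana   F      2        5    35
8    Max   F      5       11    22
group by player, max of mins:
player
Hana    35
Max     22
Name: mins, dtype: int64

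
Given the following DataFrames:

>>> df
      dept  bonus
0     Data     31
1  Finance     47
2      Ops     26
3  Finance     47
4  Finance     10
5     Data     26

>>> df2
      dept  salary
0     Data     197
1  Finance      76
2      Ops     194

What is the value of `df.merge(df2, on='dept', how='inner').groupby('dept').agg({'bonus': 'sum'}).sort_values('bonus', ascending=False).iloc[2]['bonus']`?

26

merge on 'dept' (how='inner') → 6 rows:
      dept  bonus  salary
0     Data     31     197
1  Finance     47      76
2      Ops     26     194
3  Finance     47      76
4  Finance     10      76
5     Data     26     197
group by dept, sum of bonus:
         bonus
dept          
Data        57
Finance    104
Ops         26
sort by bonus descending:
         bonus
dept          
Finance    104
Data        57
Ops         26
The value at position 2, column 'bonus' is 26.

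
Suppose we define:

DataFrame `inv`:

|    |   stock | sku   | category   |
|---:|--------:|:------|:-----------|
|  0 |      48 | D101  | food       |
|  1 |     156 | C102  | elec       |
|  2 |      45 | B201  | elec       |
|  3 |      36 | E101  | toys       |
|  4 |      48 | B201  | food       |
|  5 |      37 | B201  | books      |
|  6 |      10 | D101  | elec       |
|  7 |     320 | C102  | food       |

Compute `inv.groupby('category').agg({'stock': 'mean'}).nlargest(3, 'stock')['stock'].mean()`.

82.0

group by category, mean of stock:
               stock
category            
books      37.000000
elec       70.333333
food      138.666667
toys       36.000000
take 3 rows with largest stock:
               stock
category            
food      138.666667
elec       70.333333
books      37.000000
So mean() = 82.0.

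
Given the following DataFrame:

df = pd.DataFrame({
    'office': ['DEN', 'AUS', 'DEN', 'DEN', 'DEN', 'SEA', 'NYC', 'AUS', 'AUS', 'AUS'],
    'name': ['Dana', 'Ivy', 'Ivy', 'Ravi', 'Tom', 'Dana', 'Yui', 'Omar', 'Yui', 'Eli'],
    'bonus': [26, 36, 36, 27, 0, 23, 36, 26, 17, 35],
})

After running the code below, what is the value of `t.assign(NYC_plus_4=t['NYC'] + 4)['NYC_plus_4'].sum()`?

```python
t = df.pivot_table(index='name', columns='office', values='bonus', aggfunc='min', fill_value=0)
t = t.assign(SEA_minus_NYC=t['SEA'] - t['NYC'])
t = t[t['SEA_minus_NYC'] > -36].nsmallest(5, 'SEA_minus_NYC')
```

20

pivot: rows=name, cols=office, min(bonus):
office  AUS  DEN  NYC  SEA
name                      
Dana      0   26    0   23
Eli      35    0    0    0
Ivy      36   36    0    0
Omar     26    0    0    0
Ravi      0   27    0    0
Tom       0    0    0    0
Yui      17    0   36    0
add column SEA_minus_NYC = t['SEA'] - t['NYC']:
office  AUS  DEN  NYC  SEA  SEA_minus_NYC
name                                     
Dana      0   26    0   23             23
Eli      35    0    0    0              0
Ivy      36   36    0    0              0
Omar     26    0    0    0              0
Ravi      0   27    0    0              0
Tom       0    0    0    0              0
Yui      17    0   36    0            -36
filter rows where SEA_minus_NYC > -36:
office  AUS  DEN  NYC  SEA  SEA_minus_NYC
name                                     
Dana      0   26    0   23             23
Eli      35    0    0    0              0
Ivy      36   36    0    0              0
Omar     26    0    0    0              0
Ravi      0   27    0    0              0
Tom       0    0    0    0              0
take 5 rows with smallest SEA_minus_NYC:
office  AUS  DEN  NYC  SEA  SEA_minus_NYC
name                                     
Eli      35    0    0    0              0
Ivy      36   36    0    0              0
Omar     26    0    0    0              0
Ravi      0   27    0    0              0
Tom       0    0    0    0              0
add column NYC_plus_4 = t['NYC'] + 4:
office  AUS  DEN  NYC  SEA  SEA_minus_NYC  NYC_plus_4
name                                                 
Eli      35    0    0    0              0           4
Ivy      36   36    0    0              0           4
Omar     26    0    0    0              0           4
Ravi      0   27    0    0              0           4
Tom       0    0    0    0              0           4
Reading off the sum of column 'NYC_plus_4', we get 20.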